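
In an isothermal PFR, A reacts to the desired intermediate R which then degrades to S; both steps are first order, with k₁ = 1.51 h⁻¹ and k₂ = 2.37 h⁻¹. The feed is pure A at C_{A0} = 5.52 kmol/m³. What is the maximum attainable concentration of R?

For a first-order series the maximum intermediate yield is C_{R,max}/C_{A0} = (k₁/k₂)^[k₂/(k₂−k₁)].
= (1.51/2.37)^(2.37/(2.37−1.51)) = (0.6371)^(2.756) = 0.2887.
C_{R,max} = 0.2887×5.52 = 1.59 kmol/m³.

1.59 kmol/m³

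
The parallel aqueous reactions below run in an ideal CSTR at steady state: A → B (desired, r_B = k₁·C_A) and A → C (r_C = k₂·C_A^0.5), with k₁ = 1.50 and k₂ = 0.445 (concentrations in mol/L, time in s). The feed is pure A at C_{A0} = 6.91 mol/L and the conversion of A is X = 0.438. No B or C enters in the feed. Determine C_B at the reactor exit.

Exit C_A = C_{A0}(1−X) = 6.91×0.562 = 3.883 mol/L.
Rates in a CSTR are evaluated at the outlet concentration: r_B = 1.50×3.883 = 5.825, r_C = 0.445×3.883^0.5 = 0.8769.
Fraction of consumed A going to B: r_B/(r_B+r_C) = 0.8692.
C_B = 0.8692·C_{A0}·X = 0.8692×6.91×0.438 = 2.63 mol/L.

2.63 mol/L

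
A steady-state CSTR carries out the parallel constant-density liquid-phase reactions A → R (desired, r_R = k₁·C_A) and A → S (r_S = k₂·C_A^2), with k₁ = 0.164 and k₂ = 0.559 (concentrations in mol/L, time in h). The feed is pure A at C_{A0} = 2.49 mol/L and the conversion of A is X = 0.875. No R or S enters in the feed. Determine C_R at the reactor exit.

Exit C_A = C_{A0}(1−X) = 2.49×0.125 = 0.3113 mol/L.
A CSTR operates uniformly at the exit composition, giving r_R = 0.05105 and r_S = 0.05415 (each k·C_A^n at C_A = 0.3113).
Fraction of consumed A going to R: r_R/(r_R+r_S) = 0.4852.
C_R = 0.4852·C_{A0}·X = 0.4852×2.49×0.875 = 1.06 mol/L.

1.06 mol/L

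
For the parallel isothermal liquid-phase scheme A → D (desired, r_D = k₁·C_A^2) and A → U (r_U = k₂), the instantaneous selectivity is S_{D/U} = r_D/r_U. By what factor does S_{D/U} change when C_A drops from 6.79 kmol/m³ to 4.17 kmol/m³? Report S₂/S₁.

0.377

S_{D/U} = (k₁/k₂)·C_A^2, so S₂/S₁ = (C_{A,2}/C_{A,1})^2.
= (4.17/6.79)^2 = (0.6141)^2 = 0.377.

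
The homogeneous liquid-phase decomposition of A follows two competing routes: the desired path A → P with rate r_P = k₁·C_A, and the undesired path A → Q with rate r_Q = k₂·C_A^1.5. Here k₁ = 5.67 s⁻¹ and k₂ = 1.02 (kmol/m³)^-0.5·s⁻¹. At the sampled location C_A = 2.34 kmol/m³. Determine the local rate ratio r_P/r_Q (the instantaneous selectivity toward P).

S_{P/Q} = r_P/r_Q = (k₁·C_A)/(k₂·C_A^1.5) = (k₁/k₂)·C_A^-0.5.
= (5.67×2.340) / (1.02×2.340^1.5) = 13.27/3.651 = 3.63.

3.63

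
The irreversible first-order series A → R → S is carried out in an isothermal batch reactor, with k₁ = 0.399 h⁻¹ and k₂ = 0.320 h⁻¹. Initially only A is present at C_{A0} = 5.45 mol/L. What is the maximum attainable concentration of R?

At the optimum, C_{R,max}/C_{A0} = (k₁/k₂)^[k₂/(k₂−k₁)].
= (0.399/0.320)^(0.320/(0.320−0.399)) = (1.247)^(-4.051) = 0.4091.
C_{R,max} = 0.4091×5.45 = 2.23 mol/L.

2.23 mol/L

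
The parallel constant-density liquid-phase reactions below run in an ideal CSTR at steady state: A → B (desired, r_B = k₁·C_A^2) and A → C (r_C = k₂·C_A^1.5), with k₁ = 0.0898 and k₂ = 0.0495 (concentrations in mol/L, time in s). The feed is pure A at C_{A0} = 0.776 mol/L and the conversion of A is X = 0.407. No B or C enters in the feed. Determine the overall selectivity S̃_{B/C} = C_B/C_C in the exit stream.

Exit C_A = C_{A0}(1−X) = 0.776×0.593 = 0.4602 mol/L.
Rates in a CSTR are evaluated at the outlet concentration: r_B = 0.0898×0.4602^2 = 0.01902, r_C = 0.0495×0.4602^1.5 = 0.01545.
Overall selectivity = C_B/C_C = r_Bτ/(r_Cτ) = r_B/r_C = 1.23.

1.23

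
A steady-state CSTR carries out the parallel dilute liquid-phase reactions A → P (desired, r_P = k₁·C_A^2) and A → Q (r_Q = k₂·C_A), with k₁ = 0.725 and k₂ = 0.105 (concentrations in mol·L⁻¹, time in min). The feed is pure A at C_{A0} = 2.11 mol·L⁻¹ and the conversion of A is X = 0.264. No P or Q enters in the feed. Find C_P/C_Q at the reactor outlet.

Exit C_A = C_{A0}(1−X) = 2.11×0.736 = 1.553 mol·L⁻¹.
A CSTR operates uniformly at the exit composition, giving r_P = 1.748 and r_Q = 0.1631 (each k·C_A^n at C_A = 1.553).
Overall selectivity = C_P/C_Q = r_Pτ/(r_Qτ) = r_P/r_Q = 10.7.

10.7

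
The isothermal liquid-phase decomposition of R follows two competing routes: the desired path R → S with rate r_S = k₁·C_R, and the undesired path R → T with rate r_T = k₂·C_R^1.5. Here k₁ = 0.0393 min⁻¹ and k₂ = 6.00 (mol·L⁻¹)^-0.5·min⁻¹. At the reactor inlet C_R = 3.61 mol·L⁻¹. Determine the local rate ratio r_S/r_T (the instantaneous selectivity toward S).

0.00345

S_{S/T} = r_S/r_T = (k₁·C_R)/(k₂·C_R^1.5) = (k₁/k₂)·C_R^-0.5.
= (0.0393×3.610) / (6.00×3.610^1.5) = 0.1419/41.15 = 0.00345.
The undesired path is higher order in R, so low C_R (CSTR or dilute feed) favours S.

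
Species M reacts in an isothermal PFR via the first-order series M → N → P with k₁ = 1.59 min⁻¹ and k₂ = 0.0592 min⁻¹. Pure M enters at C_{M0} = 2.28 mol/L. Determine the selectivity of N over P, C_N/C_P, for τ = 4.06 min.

4.45

For first-order series with pure M initially, C_N(τ) = k₁C_{M0}/(k₂−k₁)·(e^(−k₁τ) − e^(−k₂τ)).
e^(−k₁τ) = e^(−1.59×4.06) = e^(−6.455) = 0.001572; e^(−k₂τ) = e^(−0.2404) = 0.7864.
C_N = 1.59×2.28/(0.0592−1.59) × (0.001572−0.7864) = (-2.368)×(-0.7848) = 1.858 mol/L.
C_M = C_{M0}e^(−k₁τ) = 0.003584 mol/L, so C_P = C_{M0}−C_M−C_N = 0.4179 mol/L; C_N/C_P = 4.45.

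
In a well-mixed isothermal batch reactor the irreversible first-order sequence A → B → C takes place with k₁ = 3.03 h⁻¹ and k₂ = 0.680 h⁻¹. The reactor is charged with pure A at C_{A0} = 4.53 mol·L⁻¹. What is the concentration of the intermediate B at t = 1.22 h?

For first-order series with pure A initially, C_B(t) = k₁C_{A0}/(k₂−k₁)·(e^(−k₁t) − e^(−k₂t)).
e^(−k₁t) = e^(−3.03×1.22) = e^(−3.697) = 0.02481; e^(−k₂t) = e^(−0.8296) = 0.4362.
C_B = 3.03×4.53/(0.680−3.03) × (0.02481−0.4362) = (-5.841)×(-0.4114) = 2.403 mol·L⁻¹.

2.40 mol·L⁻¹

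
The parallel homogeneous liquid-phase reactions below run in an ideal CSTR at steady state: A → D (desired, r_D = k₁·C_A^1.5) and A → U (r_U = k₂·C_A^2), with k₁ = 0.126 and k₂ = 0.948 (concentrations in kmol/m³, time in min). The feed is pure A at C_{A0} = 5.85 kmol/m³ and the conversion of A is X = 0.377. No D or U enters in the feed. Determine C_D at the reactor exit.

0.144 kmol/m³

Exit C_A = C_{A0}(1−X) = 5.85×0.623 = 3.645 kmol/m³.
Rates in a CSTR are evaluated at the outlet concentration: r_D = 0.126×3.645^1.5 = 0.8767, r_U = 0.948×3.645^2 = 12.59.
Fraction of consumed A going to D: r_D/(r_D+r_U) = 0.06509.
C_D = 0.06509·C_{A0}·X = 0.06509×5.85×0.377 = 0.144 kmol/m³.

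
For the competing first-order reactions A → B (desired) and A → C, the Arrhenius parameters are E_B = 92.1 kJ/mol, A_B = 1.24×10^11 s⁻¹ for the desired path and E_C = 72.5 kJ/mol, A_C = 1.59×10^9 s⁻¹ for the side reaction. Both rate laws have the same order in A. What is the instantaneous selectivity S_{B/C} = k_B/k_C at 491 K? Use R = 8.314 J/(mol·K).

k_B/k_C = (A_B/A_C)·exp[−(E_B−E_C)/(RT)] = (A_B/A_C)·exp[(E_C−E_B)/(RT)].
(E_C−E_B)/(RT) = (72.5−92.1)×10³/(8.314×491) = -19600/4082 = -4.801.
k_B/k_C = (1.24×10^11/1.59×10^9)·exp(-4.801) = 77.99 × 0.008219 = 0.641.
Since E_B > E_C, raising the temperature improves selectivity toward B.

0.641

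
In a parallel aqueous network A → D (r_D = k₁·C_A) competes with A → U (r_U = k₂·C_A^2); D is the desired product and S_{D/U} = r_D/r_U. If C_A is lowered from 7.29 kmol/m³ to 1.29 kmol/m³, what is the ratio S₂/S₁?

S_{D/U} = (k₁/k₂)·C_A⁻¹, so S₂/S₁ = (C_{A,2}/C_{A,1})⁻¹.
= 7.29/1.29 = 5.65.

5.65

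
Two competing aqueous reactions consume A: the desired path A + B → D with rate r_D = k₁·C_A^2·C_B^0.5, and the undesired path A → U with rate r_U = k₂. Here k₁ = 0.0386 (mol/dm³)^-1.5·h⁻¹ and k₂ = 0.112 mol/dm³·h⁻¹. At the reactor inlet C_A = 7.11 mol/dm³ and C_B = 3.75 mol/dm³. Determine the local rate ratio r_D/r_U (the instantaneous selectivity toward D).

S_{D/U} = r_D/r_U = (k₁·C_A^2·C_B^0.5)/(k₂) = (k₁/k₂)·C_A^2·C_B^0.5.
= (0.0386×7.110^2×3.750^0.5) / (0.112) = 3.779/0.1120 = 33.7.
Since the desired path is higher order in A, keeping C_A high (PFR or concentrated feed) favours D.

33.7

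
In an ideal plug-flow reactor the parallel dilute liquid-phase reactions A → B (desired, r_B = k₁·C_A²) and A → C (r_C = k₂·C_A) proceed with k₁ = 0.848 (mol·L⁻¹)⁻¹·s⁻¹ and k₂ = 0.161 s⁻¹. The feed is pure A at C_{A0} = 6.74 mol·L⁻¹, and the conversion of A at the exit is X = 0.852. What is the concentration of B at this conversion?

C_A = C_{A0}(1−X) = 0.9975 mol·L⁻¹.
Along a PFR/batch, dC_C/dC_A = −r_C/(r_B+r_C) = −k₂/(k₂+k₁·C_A).
Integrating from C_{A0} to C_A: C_C = (0.161/0.848)·ln[(0.161+0.848·6.74)/(0.161+0.848·0.998)] = 0.1899·ln(5.877/1.007) = 0.3349 mol·L⁻¹.
Then C_B = (C_{A0}−C_A) − C_C = 5.742 − 0.3349 = 5.408 mol·L⁻¹.

5.41 mol·L⁻¹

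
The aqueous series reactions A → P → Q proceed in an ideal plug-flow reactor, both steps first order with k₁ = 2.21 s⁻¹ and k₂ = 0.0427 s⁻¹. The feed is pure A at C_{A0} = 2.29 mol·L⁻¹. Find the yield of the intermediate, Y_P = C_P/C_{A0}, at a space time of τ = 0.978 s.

The intermediate concentration in a first-order A→B→C sequence is C_P = k₁C_{A0}(e^(−k₁τ) − e^(−k₂τ))/(k₂−k₁).
e^(−k₁τ) = e^(−2.21×0.978) = e^(−2.161) = 0.1152; e^(−k₂τ) = e^(−0.04176) = 0.9591.
C_P = 2.21×2.29/(0.0427−2.21) × (0.1152−0.9591) = (-2.335)×(-0.8439) = 1.971 mol·L⁻¹.
Y_P = C_P/C_{A0} = 1.971/2.29 = 0.861.

0.861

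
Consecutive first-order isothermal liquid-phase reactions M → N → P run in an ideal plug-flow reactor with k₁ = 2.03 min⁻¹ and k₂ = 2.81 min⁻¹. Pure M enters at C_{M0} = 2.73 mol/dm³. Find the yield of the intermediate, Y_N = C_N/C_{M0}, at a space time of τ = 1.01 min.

0.183

For first-order series with pure M initially, C_N(τ) = k₁C_{M0}/(k₂−k₁)·(e^(−k₁τ) − e^(−k₂τ)).
e^(−k₁τ) = e^(−2.03×1.01) = e^(−2.050) = 0.1287; e^(−k₂τ) = e^(−2.838) = 0.05854.
C_N = 2.03×2.73/(2.81−2.03) × (0.1287−0.05854) = 7.105×0.07016 = 0.4985 mol/dm³.
Y_N = C_N/C_{M0} = 0.4985/2.73 = 0.183.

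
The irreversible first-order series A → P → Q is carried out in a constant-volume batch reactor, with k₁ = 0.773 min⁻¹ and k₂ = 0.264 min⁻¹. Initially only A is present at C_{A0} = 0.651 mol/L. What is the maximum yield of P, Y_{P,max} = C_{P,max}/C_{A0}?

At the optimum, C_{P,max}/C_{A0} = (k₁/k₂)^[k₂/(k₂−k₁)].
= (0.773/0.264)^(0.264/(0.264−0.773)) = (2.928)^(-0.5187) = 0.5728.

0.573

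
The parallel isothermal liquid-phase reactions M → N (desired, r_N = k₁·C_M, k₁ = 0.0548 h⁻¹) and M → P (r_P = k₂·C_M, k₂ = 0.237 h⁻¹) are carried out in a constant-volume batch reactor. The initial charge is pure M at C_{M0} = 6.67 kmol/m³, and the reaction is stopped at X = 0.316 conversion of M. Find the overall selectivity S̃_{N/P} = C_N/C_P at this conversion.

0.231

C_M = C_{M0}(1−X) = 4.562 kmol/m³.
Both paths are first order in M, so the instantaneous fraction to N is constant: dC_N/d(−C_M) = k₁/(k₁+k₂) = 0.1878.
C_N = 0.1878·(C_{M0}−C_M) = 0.1878×2.108 = 0.396 kmol/m³.
C_P = (C_{M0}−C_M)−C_N = 1.712 kmol/m³; S̃_{N/P} = 0.3958/1.712 = 0.231.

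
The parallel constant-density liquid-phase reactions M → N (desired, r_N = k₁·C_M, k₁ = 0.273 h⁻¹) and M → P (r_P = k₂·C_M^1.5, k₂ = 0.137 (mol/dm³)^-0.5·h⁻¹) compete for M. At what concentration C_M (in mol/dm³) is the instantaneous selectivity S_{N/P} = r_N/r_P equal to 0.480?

17.2 mol/dm³

S_{N/P} = (k₁/k₂)·C_M^-0.5 ⇒ C_M = (S·k₂/k₁)^(-2).
= (0.480×0.137/0.273)^(-2) = (0.2409)^(-2) = 17.2 mol/dm³.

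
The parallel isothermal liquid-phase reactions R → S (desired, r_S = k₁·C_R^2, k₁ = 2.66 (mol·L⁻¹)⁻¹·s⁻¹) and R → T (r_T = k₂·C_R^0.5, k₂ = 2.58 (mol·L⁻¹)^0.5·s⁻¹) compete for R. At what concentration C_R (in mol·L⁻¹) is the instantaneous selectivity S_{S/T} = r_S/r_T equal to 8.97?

S_{S/T} = (k₁/k₂)·C_R^1.5 ⇒ C_R = (S·k₂/k₁)^(1/1.5).
= (8.97×2.58/2.66)^(0.6667) = (8.700)^(0.6667) = 4.23 mol·L⁻¹.

4.23 mol·L⁻¹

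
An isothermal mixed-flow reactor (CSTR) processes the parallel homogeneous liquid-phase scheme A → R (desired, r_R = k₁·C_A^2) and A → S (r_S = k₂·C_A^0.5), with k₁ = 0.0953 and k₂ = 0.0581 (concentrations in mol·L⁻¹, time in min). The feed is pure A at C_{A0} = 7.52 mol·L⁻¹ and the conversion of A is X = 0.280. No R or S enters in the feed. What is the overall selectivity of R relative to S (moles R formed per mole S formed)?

Exit C_A = C_{A0}(1−X) = 7.52×0.720 = 5.414 mol·L⁻¹.
In a CSTR the entire volume is at exit conditions, so r_R = 0.0953×5.414^2 = 2.794 and r_S = 0.0581×5.414^0.5 = 0.1352.
Overall selectivity = C_R/C_S = r_Rτ/(r_Sτ) = r_R/r_S = 20.7.

20.7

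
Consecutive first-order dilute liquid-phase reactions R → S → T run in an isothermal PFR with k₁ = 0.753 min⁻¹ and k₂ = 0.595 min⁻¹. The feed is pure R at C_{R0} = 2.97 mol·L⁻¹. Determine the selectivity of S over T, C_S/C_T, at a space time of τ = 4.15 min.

Solving the coupled first-order balances gives C_S(τ) = [k₁/(k₂−k₁)]·C_{R0}·(e^(−k₁τ) − e^(−k₂τ)).
e^(−k₁τ) = e^(−0.753×4.15) = e^(−3.125) = 0.04394; e^(−k₂τ) = e^(−2.469) = 0.08465.
C_S = 0.753×2.97/(0.595−0.753) × (0.04394−0.08465) = (-14.15)×(-0.04071) = 0.5762 mol·L⁻¹.
C_R = C_{R0}e^(−k₁τ) = 0.1305 mol·L⁻¹, so C_T = C_{R0}−C_R−C_S = 2.263 mol·L⁻¹; C_S/C_T = 0.255.

0.255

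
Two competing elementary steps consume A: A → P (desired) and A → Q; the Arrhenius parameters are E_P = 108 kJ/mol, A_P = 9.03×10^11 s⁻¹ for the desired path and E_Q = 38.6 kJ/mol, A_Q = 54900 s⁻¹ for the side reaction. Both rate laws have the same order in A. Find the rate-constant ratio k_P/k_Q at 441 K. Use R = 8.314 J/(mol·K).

k_P/k_Q = (A_P/A_Q)·exp[−(E_P−E_Q)/(RT)] = (A_P/A_Q)·exp[(E_Q−E_P)/(RT)].
(E_Q−E_P)/(RT) = (38.6−108)×10³/(8.314×441) = -69400/3666 = -18.93.
k_P/k_Q = (9.03×10^11/54900)·exp(-18.93) = 1.645×10^7 × 6.019×10^-9 = 0.0990.
Since E_P > E_Q, raising the temperature improves selectivity toward P.

0.0990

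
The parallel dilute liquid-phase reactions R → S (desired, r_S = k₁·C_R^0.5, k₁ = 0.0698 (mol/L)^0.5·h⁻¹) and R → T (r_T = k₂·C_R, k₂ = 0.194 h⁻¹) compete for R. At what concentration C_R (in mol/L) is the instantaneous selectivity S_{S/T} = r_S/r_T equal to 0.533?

0.456 mol/L

S_{S/T} = (k₁/k₂)·C_R^-0.5 ⇒ C_R = (S·k₂/k₁)^(-2).
= (0.533×0.194/0.0698)^(-2) = (1.481)^(-2) = 0.456 mol/L.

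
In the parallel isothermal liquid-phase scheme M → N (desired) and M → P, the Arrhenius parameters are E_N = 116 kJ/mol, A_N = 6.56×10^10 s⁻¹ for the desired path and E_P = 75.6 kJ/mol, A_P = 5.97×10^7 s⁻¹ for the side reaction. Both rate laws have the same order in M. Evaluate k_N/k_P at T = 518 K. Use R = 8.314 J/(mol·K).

0.0927

Since both paths have the same order in M, the concentration cancels and S_{N/P} = k_N/k_P = (A_N/A_P)·exp[(E_P−E_N)/(RT)].
(E_P−E_N)/(RT) = (75.6−116)×10³/(8.314×518) = -40400/4307 = -9.381.
k_N/k_P = (6.56×10^10/5.97×10^7)·exp(-9.381) = 1099 × 8.432×10^-5 = 0.0927.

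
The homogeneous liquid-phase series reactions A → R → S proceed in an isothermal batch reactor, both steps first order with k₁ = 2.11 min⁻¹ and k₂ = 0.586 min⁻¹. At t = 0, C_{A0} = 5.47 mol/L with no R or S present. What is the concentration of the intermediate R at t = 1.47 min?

2.86 mol/L

For first-order series with pure A initially, C_R(t) = k₁C_{A0}/(k₂−k₁)·(e^(−k₁t) − e^(−k₂t)).
e^(−k₁t) = e^(−2.11×1.47) = e^(−3.102) = 0.04497; e^(−k₂t) = e^(−0.8614) = 0.4226.
C_R = 2.11×5.47/(0.586−2.11) × (0.04497−0.4226) = (-7.573)×(-0.3776) = 2.860 mol/L.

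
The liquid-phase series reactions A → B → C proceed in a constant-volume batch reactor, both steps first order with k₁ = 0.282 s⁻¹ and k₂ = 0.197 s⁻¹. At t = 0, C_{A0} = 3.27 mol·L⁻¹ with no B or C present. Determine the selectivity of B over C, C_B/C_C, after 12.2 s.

The intermediate concentration in a first-order A→B→C sequence is C_B = k₁C_{A0}(e^(−k₁t) − e^(−k₂t))/(k₂−k₁).
e^(−k₁t) = e^(−0.282×12.2) = e^(−3.440) = 0.03205; e^(−k₂t) = e^(−2.403) = 0.09041.
C_B = 0.282×3.27/(0.197−0.282) × (0.03205−0.09041) = (-10.85)×(-0.05836) = 0.6331 mol·L⁻¹.
C_A = C_{A0}e^(−k₁t) = 0.1048 mol·L⁻¹, so C_C = C_{A0}−C_A−C_B = 2.532 mol·L⁻¹; C_B/C_C = 0.250.

0.250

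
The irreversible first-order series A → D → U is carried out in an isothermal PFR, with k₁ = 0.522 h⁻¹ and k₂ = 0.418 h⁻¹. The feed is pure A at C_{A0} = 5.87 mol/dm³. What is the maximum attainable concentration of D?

2.40 mol/dm³

At the optimum, C_{D,max}/C_{A0} = (k₁/k₂)^[k₂/(k₂−k₁)].
= (0.522/0.418)^(0.418/(0.418−0.522)) = (1.249)^(-4.019) = 0.4094.
C_{D,max} = 0.4094×5.87 = 2.40 mol/dm³.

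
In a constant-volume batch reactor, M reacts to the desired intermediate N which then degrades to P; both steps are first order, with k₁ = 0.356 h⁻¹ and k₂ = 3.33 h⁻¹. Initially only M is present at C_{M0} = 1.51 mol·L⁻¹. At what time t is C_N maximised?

0.752 h

Setting dC_N/dt = 0 gives t_opt = ln(k₂/k₁)/(k₂−k₁).
= ln(3.33/0.356)/(3.33−0.356) = ln(9.354)/2.974 = 2.236/2.974 = 0.752 h.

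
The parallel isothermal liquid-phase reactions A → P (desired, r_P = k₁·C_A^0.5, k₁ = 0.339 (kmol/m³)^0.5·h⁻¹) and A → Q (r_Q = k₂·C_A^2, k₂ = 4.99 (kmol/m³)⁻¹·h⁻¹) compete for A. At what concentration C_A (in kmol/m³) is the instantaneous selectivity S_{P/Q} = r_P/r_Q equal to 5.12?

S_{P/Q} = (k₁/k₂)·C_A^-1.5 ⇒ C_A = (S·k₂/k₁)^(1/(-1.5)).
= (5.12×4.99/0.339)^(-0.6667) = (75.37)^(-0.6667) = 0.0560 kmol/m³.

0.0560 kmol/m³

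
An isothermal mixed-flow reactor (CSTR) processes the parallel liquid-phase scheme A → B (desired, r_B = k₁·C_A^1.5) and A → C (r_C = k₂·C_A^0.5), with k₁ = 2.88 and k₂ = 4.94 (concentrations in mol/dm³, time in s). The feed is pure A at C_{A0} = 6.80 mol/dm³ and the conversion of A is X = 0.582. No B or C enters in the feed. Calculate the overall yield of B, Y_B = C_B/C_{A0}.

Exit C_A = C_{A0}(1−X) = 6.80×0.418 = 2.842 mol/dm³.
In a CSTR the entire volume is at exit conditions, so r_B = 2.88×2.842^1.5 = 13.80 and r_C = 4.94×2.842^0.5 = 8.329.
Fraction of consumed A going to B: r_B/(r_B+r_C) = 0.6237.
C_B = 0.6237·C_{A0}·X = 0.6237×6.80×0.582 = 2.47 mol/dm³; Y_B = C_B/C_{A0} = 0.363.

0.363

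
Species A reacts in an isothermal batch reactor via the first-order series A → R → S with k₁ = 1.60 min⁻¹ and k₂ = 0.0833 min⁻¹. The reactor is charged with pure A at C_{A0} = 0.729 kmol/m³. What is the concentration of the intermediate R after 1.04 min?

0.560 kmol/m³

For first-order series with pure A initially, C_R(t) = k₁C_{A0}/(k₂−k₁)·(e^(−k₁t) − e^(−k₂t)).
e^(−k₁t) = e^(−1.60×1.04) = e^(−1.664) = 0.1894; e^(−k₂t) = e^(−0.08663) = 0.9170.
C_R = 1.60×0.729/(0.0833−1.60) × (0.1894−0.9170) = (-0.7690)×(-0.7276) = 0.5596 kmol/m³.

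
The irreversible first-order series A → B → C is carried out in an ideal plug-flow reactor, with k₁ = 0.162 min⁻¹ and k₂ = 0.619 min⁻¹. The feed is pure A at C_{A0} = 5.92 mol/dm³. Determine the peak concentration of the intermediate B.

0.963 mol/dm³

Evaluating C_B at τ_opt = ln(k₂/k₁)/(k₂−k₁) gives C_{B,max}/C_{A0} = (k₁/k₂)^[k₂/(k₂−k₁)].
= (0.162/0.619)^(0.619/(0.619−0.162)) = (0.2617)^(1.354) = 0.1627.
C_{B,max} = 0.1627×5.92 = 0.963 mol/dm³.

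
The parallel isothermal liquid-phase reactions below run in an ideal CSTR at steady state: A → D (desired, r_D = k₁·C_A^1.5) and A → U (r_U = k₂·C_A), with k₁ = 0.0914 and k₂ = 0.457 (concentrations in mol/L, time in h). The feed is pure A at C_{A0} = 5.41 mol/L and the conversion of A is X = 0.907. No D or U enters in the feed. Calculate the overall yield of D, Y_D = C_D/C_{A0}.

0.113

Exit C_A = C_{A0}(1−X) = 5.41×0.0930 = 0.5031 mol/L.
A CSTR operates uniformly at the exit composition, giving r_D = 0.03262 and r_U = 0.2299 (each k·C_A^n at C_A = 0.5031).
Fraction of consumed A going to D: r_D/(r_D+r_U) = 0.1242.
C_D = 0.1242·C_{A0}·X = 0.1242×5.41×0.907 = 0.610 mol/L; Y_D = C_D/C_{A0} = 0.113.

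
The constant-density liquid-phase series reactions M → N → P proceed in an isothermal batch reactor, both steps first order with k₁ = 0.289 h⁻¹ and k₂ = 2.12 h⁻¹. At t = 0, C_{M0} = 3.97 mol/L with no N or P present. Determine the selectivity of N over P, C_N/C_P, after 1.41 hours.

The intermediate concentration in a first-order A→B→C sequence is C_N = k₁C_{M0}(e^(−k₁t) − e^(−k₂t))/(k₂−k₁).
e^(−k₁t) = e^(−0.289×1.41) = e^(−0.4075) = 0.6653; e^(−k₂t) = e^(−2.989) = 0.05033.
C_N = 0.289×3.97/(2.12−0.289) × (0.6653−0.05033) = 0.6266×0.6150 = 0.3854 mol/L.
C_M = C_{M0}e^(−k₁t) = 2.641 mol/L, so C_P = C_{M0}−C_M−C_N = 0.9433 mol/L; C_N/C_P = 0.409.

0.409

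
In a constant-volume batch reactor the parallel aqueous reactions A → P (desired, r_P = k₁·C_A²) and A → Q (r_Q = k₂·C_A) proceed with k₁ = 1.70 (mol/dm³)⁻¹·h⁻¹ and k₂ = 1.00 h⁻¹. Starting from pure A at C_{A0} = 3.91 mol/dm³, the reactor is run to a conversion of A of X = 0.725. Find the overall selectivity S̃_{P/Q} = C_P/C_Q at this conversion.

C_A = C_{A0}(1−X) = 1.075 mol/dm³.
Along a PFR/batch, dC_Q/dC_A = −r_Q/(r_P+r_Q) = −k₂/(k₂+k₁·C_A).
Integrating from C_{A0} to C_A: C_Q = (1.00/1.70)·ln[(1.00+1.70·3.91)/(1.00+1.70·1.08)] = 0.5882·ln(7.647/2.828) = 0.5852 mol/dm³.
Then C_P = (C_{A0}−C_A) − C_Q = 2.835 − 0.5852 = 2.250 mol/dm³.
S̃_{P/Q} = C_P/C_Q = 2.250/0.5852 = 3.84.

3.84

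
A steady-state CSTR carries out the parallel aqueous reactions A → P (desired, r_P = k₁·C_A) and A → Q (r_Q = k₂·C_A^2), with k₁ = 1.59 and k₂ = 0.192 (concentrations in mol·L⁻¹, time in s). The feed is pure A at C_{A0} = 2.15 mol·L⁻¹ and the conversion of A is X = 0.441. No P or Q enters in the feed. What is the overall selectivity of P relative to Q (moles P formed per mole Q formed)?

Exit C_A = C_{A0}(1−X) = 2.15×0.559 = 1.202 mol·L⁻¹.
A CSTR operates uniformly at the exit composition, giving r_P = 1.911 and r_Q = 0.2773 (each k·C_A^n at C_A = 1.202).
Overall selectivity = C_P/C_Q = r_Pτ/(r_Qτ) = r_P/r_Q = 6.89.

6.89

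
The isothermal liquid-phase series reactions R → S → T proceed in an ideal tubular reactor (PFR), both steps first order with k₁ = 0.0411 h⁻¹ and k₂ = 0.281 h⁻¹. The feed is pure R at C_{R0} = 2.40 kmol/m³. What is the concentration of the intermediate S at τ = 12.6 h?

0.233 kmol/m³

Solving the coupled first-order balances gives C_S(τ) = [k₁/(k₂−k₁)]·C_{R0}·(e^(−k₁τ) − e^(−k₂τ)).
e^(−k₁τ) = e^(−0.0411×12.6) = e^(−0.5179) = 0.5958; e^(−k₂τ) = e^(−3.541) = 0.02900.
C_S = 0.0411×2.40/(0.281−0.0411) × (0.5958−0.02900) = 0.4112×0.5668 = 0.2331 kmol/m³.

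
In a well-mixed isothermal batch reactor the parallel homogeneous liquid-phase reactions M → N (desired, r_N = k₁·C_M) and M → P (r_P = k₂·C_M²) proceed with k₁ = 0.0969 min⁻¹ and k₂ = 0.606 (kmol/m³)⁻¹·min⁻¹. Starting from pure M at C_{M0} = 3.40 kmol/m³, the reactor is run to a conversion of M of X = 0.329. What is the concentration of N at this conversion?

C_M = C_{M0}(1−X) = 2.281 kmol/m³.
Along a PFR/batch, dC_N/dC_M = −r_N/(r_N+r_P) = −k₁/(k₁+k₂·C_M).
Integrating from C_{M0} to C_M: C_N = (0.0969/0.606)·ln[(0.0969+0.606·3.40)/(0.0969+0.606·2.28)] = 0.1599·ln(2.157/1.479) = 0.06031 kmol/m³.

0.0603 kmol/m³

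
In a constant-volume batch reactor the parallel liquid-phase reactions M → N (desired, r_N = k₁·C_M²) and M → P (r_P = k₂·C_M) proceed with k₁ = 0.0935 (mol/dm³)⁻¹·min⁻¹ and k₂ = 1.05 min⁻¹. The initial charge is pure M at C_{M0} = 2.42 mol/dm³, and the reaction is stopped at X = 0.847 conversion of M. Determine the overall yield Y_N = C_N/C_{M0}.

0.0919

C_M = C_{M0}(1−X) = 0.3703 mol/dm³.
Along a PFR/batch, dC_P/dC_M = −r_P/(r_N+r_P) = −k₂/(k₂+k₁·C_M).
Integrating from C_{M0} to C_M: C_P = (1.05/0.0935)·ln[(1.05+0.0935·2.42)/(1.05+0.0935·0.370)] = 11.23·ln(1.276/1.085) = 1.827 mol/dm³.
Then C_N = (C_{M0}−C_M) − C_P = 2.050 − 1.827 = 0.2225 mol/dm³.
Y_N = C_N/C_{M0} = 0.2225/2.42 = 0.0919.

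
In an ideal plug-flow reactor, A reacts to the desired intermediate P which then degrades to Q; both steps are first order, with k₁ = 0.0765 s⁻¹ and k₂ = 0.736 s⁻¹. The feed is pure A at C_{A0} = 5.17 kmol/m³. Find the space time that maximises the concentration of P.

Setting dC_P/dτ = 0 gives τ_opt = ln(k₂/k₁)/(k₂−k₁).
= ln(0.736/0.0765)/(0.736−0.0765) = ln(9.621)/0.6595 = 2.264/0.6595 = 3.43 s.

3.43 s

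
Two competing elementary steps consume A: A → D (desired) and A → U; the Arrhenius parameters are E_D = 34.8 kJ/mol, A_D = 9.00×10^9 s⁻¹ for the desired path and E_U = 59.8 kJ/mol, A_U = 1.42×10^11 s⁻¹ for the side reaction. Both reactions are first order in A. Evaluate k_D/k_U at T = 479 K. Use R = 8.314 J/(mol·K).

Since both paths have the same order in A, the concentration cancels and S_{D/U} = k_D/k_U = (A_D/A_U)·exp[(E_U−E_D)/(RT)].
(E_U−E_D)/(RT) = (59.8−34.8)×10³/(8.314×479) = 25000/3982 = 6.278.
k_D/k_U = (9.00×10^9/1.42×10^11)·exp(6.278) = 0.06338 × 532.5 = 33.8.

33.8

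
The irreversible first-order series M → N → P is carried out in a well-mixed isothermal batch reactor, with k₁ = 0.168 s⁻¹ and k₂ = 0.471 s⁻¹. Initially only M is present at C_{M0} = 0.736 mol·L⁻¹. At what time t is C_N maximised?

Setting dC_N/dt = 0 gives t_opt = ln(k₂/k₁)/(k₂−k₁).
= ln(0.471/0.168)/(0.471−0.168) = ln(2.804)/0.3030 = 1.031/0.3030 = 3.40 s.

3.40 s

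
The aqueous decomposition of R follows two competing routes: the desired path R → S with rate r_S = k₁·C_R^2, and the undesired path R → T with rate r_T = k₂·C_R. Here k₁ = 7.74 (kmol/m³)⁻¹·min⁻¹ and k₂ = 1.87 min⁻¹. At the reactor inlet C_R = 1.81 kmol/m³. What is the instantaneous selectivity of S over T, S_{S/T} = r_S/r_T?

7.49

S_{S/T} = r_S/r_T = (k₁·C_R^2)/(k₂·C_R) = (k₁/k₂)·C_R.
= (7.74×1.810^2) / (1.87×1.810) = 25.36/3.385 = 7.49.
Since the desired path is higher order in R, keeping C_R high (PFR or concentrated feed) favours S.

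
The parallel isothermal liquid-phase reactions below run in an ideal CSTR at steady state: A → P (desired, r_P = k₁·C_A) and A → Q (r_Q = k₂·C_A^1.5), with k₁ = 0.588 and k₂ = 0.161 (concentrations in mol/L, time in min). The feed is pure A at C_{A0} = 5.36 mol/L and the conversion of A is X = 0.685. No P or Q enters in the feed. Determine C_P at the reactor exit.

2.71 mol/L

Exit C_A = C_{A0}(1−X) = 5.36×0.315 = 1.688 mol/L.
Rates in a CSTR are evaluated at the outlet concentration: r_P = 0.588×1.688 = 0.9928, r_Q = 0.161×1.688^1.5 = 0.3532.
Fraction of consumed A going to P: r_P/(r_P+r_Q) = 0.7376.
C_P = 0.7376·C_{A0}·X = 0.7376×5.36×0.685 = 2.71 mol/L.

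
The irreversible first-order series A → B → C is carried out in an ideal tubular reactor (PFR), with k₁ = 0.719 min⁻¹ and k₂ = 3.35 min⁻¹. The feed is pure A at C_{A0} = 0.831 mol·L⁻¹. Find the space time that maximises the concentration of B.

For first-order series the maximum of C_B occurs at τ_opt = ln(k₂/k₁)/(k₂−k₁).
= ln(3.35/0.719)/(3.35−0.719) = ln(4.659)/2.631 = 1.539/2.631 = 0.585 min.

0.585 min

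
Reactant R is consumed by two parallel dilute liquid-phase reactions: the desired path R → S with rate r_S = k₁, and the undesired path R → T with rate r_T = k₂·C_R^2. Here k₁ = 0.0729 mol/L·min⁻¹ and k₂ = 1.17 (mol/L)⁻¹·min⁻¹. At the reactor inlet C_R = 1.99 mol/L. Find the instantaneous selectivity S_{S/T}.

S_{S/T} = r_S/r_T = (k₁)/(k₂·C_R^2) = (k₁/k₂)·C_R^-2.
= (0.0729) / (1.17×1.990^2) = 0.07290/4.633 = 0.0157.

0.0157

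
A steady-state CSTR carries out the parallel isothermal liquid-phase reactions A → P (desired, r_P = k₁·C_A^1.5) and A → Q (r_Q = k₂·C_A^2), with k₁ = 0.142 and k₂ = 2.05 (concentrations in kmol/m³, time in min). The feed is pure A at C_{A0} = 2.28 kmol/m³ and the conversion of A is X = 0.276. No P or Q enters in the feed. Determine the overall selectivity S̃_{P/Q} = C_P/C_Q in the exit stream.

Exit C_A = C_{A0}(1−X) = 2.28×0.724 = 1.651 kmol/m³.
A CSTR operates uniformly at the exit composition, giving r_P = 0.3012 and r_Q = 5.586 (each k·C_A^n at C_A = 1.651).
Overall selectivity = C_P/C_Q = r_Pτ/(r_Qτ) = r_P/r_Q = 0.0539.

0.0539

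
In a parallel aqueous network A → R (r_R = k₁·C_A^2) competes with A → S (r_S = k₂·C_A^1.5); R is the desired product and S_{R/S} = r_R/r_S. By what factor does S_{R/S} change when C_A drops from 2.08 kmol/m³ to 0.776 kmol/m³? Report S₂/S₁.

0.611

S_{R/S} = (k₁/k₂)·C_A^0.5, so S₂/S₁ = (C_{A,2}/C_{A,1})^0.5.
= (0.776/2.08)^0.5 = (0.3731)^0.5 = 0.611.
Selectivity toward R falls as C_A falls — high-concentration operation is favoured.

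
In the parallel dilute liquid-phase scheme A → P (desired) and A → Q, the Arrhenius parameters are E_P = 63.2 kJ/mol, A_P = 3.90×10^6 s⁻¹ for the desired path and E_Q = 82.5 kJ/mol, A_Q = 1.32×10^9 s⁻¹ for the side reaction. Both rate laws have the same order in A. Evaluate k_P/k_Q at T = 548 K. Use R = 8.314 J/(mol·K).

Since both paths have the same order in A, the concentration cancels and S_{P/Q} = k_P/k_Q = (A_P/A_Q)·exp[(E_Q−E_P)/(RT)].
(E_Q−E_P)/(RT) = (82.5−63.2)×10³/(8.314×548) = 19300/4556 = 4.236.
k_P/k_Q = (3.90×10^6/1.32×10^9)·exp(4.236) = 0.002955 × 69.14 = 0.204.

0.204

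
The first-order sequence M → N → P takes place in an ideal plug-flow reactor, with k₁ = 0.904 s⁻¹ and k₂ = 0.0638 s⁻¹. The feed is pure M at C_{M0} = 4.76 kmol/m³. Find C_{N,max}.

3.89 kmol/m³

At the optimum, C_{N,max}/C_{M0} = (k₁/k₂)^[k₂/(k₂−k₁)].
= (0.904/0.0638)^(0.0638/(0.0638−0.904)) = (14.17)^(-0.07593) = 0.8177.
C_{N,max} = 0.8177×4.76 = 3.89 kmol/m³.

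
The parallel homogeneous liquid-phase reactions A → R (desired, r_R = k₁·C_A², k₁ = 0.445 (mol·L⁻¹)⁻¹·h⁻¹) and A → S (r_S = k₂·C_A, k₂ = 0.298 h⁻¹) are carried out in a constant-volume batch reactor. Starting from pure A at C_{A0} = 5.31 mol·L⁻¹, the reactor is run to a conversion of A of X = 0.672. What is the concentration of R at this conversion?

C_A = C_{A0}(1−X) = 1.742 mol·L⁻¹.
Along a PFR/batch, dC_S/dC_A = −r_S/(r_R+r_S) = −k₂/(k₂+k₁·C_A).
Integrating from C_{A0} to C_A: C_S = (0.298/0.445)·ln[(0.298+0.445·5.31)/(0.298+0.445·1.74)] = 0.6697·ln(2.661/1.073) = 0.6082 mol·L⁻¹.
Then C_R = (C_{A0}−C_A) − C_S = 3.568 − 0.6082 = 2.960 mol·L⁻¹.

2.96 mol·L⁻¹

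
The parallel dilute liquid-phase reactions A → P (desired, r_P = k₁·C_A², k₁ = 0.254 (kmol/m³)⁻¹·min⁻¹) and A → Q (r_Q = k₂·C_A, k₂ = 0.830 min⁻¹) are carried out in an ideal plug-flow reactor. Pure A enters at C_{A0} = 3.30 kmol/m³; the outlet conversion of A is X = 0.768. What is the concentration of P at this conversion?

C_A = C_{A0}(1−X) = 0.7656 kmol/m³.
Along a PFR/batch, dC_Q/dC_A = −r_Q/(r_P+r_Q) = −k₂/(k₂+k₁·C_A).
Integrating from C_{A0} to C_A: C_Q = (0.830/0.254)·ln[(0.830+0.254·3.30)/(0.830+0.254·0.766)] = 3.268·ln(1.668/1.024) = 1.593 kmol/m³.
Then C_P = (C_{A0}−C_A) − C_Q = 2.534 − 1.593 = 0.9411 kmol/m³.

0.941 kmol/m³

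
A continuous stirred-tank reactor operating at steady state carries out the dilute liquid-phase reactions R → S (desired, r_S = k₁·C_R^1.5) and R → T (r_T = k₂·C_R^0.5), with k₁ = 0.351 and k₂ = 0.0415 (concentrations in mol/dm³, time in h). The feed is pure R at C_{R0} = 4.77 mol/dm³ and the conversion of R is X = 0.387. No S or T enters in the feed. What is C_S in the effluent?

1.77 mol/dm³

Exit C_R = C_{R0}(1−X) = 4.77×0.613 = 2.924 mol/dm³.
In a CSTR the entire volume is at exit conditions, so r_S = 0.351×2.924^1.5 = 1.755 and r_T = 0.0415×2.924^0.5 = 0.07096.
Fraction of consumed R going to S: r_S/(r_S+r_T) = 0.9611.
C_S = 0.9611·C_{R0}·X = 0.9611×4.77×0.387 = 1.77 mol/dm³.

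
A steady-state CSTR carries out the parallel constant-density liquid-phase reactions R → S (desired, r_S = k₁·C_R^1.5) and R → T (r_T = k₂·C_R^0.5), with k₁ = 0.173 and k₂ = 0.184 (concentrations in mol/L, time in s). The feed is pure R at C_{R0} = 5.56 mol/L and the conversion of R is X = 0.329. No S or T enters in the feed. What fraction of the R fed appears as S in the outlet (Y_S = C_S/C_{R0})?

0.256

Exit C_R = C_{R0}(1−X) = 5.56×0.671 = 3.731 mol/L.
In a CSTR the entire volume is at exit conditions, so r_S = 0.173×3.731^1.5 = 1.247 and r_T = 0.184×3.731^0.5 = 0.3554.
Fraction of consumed R going to S: r_S/(r_S+r_T) = 0.7782.
C_S = 0.7782·C_{R0}·X = 0.7782×5.56×0.329 = 1.42 mol/L; Y_S = C_S/C_{R0} = 0.256.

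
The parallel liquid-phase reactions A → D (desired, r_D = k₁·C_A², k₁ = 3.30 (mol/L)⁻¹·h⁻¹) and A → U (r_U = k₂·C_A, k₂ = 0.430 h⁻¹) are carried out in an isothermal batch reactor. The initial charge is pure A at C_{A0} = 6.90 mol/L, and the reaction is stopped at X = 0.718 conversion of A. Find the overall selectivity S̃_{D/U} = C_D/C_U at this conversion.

30.2

C_A = C_{A0}(1−X) = 1.946 mol/L.
Along a PFR/batch, dC_U/dC_A = −r_U/(r_D+r_U) = −k₂/(k₂+k₁·C_A).
Integrating from C_{A0} to C_A: C_U = (0.430/3.30)·ln[(0.430+3.30·6.90)/(0.430+3.30·1.95)] = 0.1303·ln(23.20/6.851) = 0.1589 mol/L.
Then C_D = (C_{A0}−C_A) − C_U = 4.954 − 0.1589 = 4.795 mol/L.
S̃_{D/U} = C_D/C_U = 4.795/0.1589 = 30.2.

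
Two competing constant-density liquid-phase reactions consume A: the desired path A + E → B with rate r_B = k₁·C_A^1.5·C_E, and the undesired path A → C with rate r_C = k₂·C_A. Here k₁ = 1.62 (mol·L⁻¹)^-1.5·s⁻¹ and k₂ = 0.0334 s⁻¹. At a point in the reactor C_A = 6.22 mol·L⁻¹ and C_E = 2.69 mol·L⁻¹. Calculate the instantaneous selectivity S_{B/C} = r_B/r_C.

S_{B/C} = r_B/r_C = (k₁·C_A^1.5·C_E)/(k₂·C_A) = (k₁/k₂)·C_A^0.5·C_E.
= (1.62×6.220^1.5×2.690) / (0.0334×6.220) = 67.60/0.2077 = 325.

325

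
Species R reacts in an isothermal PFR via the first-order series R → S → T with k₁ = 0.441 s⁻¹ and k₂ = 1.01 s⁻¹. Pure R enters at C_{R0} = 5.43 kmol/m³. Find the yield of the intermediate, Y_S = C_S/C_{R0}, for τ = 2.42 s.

The intermediate concentration in a first-order A→B→C sequence is C_S = k₁C_{R0}(e^(−k₁τ) − e^(−k₂τ))/(k₂−k₁).
e^(−k₁τ) = e^(−0.441×2.42) = e^(−1.067) = 0.3440; e^(−k₂τ) = e^(−2.444) = 0.08680.
C_S = 0.441×5.43/(1.01−0.441) × (0.3440−0.08680) = 4.208×0.2572 = 1.082 kmol/m³.
Y_S = C_S/C_{R0} = 1.082/5.43 = 0.199.

0.199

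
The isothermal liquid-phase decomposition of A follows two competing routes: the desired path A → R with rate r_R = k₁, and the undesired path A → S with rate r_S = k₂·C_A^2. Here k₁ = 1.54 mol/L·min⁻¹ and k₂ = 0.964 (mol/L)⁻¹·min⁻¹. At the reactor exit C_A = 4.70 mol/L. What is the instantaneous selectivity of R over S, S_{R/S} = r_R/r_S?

S_{R/S} = r_R/r_S = (k₁)/(k₂·C_A^2) = (k₁/k₂)·C_A^-2.
= (1.54) / (0.964×4.700^2) = 1.540/21.29 = 0.0723.

0.0723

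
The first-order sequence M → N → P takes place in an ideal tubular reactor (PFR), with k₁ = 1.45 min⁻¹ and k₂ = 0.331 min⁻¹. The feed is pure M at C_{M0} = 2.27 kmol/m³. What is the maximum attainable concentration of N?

Evaluating C_N at τ_opt = ln(k₂/k₁)/(k₂−k₁) gives C_{N,max}/C_{M0} = (k₁/k₂)^[k₂/(k₂−k₁)].
= (1.45/0.331)^(0.331/(0.331−1.45)) = (4.381)^(-0.2958) = 0.6460.
C_{N,max} = 0.6460×2.27 = 1.47 kmol/m³.

1.47 kmol/m³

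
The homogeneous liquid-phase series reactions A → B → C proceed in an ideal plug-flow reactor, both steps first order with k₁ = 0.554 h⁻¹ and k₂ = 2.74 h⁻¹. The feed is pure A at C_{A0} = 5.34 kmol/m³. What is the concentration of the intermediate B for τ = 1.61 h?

0.538 kmol/m³

The intermediate concentration in a first-order A→B→C sequence is C_B = k₁C_{A0}(e^(−k₁τ) − e^(−k₂τ))/(k₂−k₁).
e^(−k₁τ) = e^(−0.554×1.61) = e^(−0.8919) = 0.4099; e^(−k₂τ) = e^(−4.411) = 0.01214.
C_B = 0.554×5.34/(2.74−0.554) × (0.4099−0.01214) = 1.353×0.3977 = 0.5382 kmol/m³.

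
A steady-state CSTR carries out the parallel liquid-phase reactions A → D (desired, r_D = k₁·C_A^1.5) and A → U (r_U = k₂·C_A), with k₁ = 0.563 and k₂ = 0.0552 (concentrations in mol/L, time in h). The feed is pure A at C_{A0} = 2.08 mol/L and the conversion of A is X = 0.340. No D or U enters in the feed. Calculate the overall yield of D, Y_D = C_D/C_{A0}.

0.314

Exit C_A = C_{A0}(1−X) = 2.08×0.660 = 1.373 mol/L.
A CSTR operates uniformly at the exit composition, giving r_D = 0.9056 and r_U = 0.07578 (each k·C_A^n at C_A = 1.373).
Fraction of consumed A going to D: r_D/(r_D+r_U) = 0.9228.
C_D = 0.9228·C_{A0}·X = 0.9228×2.08×0.340 = 0.653 mol/L; Y_D = C_D/C_{A0} = 0.314.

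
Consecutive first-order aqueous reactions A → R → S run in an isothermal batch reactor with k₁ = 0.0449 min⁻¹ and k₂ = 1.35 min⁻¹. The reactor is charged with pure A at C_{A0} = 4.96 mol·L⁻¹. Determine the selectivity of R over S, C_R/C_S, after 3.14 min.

Solving the coupled first-order balances gives C_R(t) = [k₁/(k₂−k₁)]·C_{A0}·(e^(−k₁t) − e^(−k₂t)).
e^(−k₁t) = e^(−0.0449×3.14) = e^(−0.1410) = 0.8685; e^(−k₂t) = e^(−4.239) = 0.01442.
C_R = 0.0449×4.96/(1.35−0.0449) × (0.8685−0.01442) = 0.1706×0.8541 = 0.1457 mol·L⁻¹.
C_A = C_{A0}e^(−k₁t) = 4.308 mol·L⁻¹, so C_S = C_{A0}−C_A−C_R = 0.5065 mol·L⁻¹; C_R/C_S = 0.288.

0.288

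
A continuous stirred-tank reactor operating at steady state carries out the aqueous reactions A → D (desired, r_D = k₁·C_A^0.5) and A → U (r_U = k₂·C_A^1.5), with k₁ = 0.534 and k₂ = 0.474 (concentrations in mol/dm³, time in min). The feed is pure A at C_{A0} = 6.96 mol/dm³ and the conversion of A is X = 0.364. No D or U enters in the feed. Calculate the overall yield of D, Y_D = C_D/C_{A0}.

0.0738

Exit C_A = C_{A0}(1−X) = 6.96×0.636 = 4.427 mol/dm³.
Rates in a CSTR are evaluated at the outlet concentration: r_D = 0.534×4.427^0.5 = 1.124, r_U = 0.474×4.427^1.5 = 4.414.
Fraction of consumed A going to D: r_D/(r_D+r_U) = 0.2029.
C_D = 0.2029·C_{A0}·X = 0.2029×6.96×0.364 = 0.514 mol/dm³; Y_D = C_D/C_{A0} = 0.0738.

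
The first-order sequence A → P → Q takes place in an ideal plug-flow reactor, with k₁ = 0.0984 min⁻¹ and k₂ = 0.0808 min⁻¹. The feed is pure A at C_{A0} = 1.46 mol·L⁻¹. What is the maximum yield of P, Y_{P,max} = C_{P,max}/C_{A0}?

For a first-order series the maximum intermediate yield is C_{P,max}/C_{A0} = (k₁/k₂)^[k₂/(k₂−k₁)].
= (0.0984/0.0808)^(0.0808/(0.0808−0.0984)) = (1.218)^(-4.591) = 0.4047.

0.405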